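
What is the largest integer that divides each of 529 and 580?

Euclid: 580 = 1·529 + 51; 529 = 10·51 + 19; 51 = 2·19 + 13; 19 = 1·13 + 6; 13 = 2·6 + 1; 6 = 6·1 + 0. Last nonzero remainder: 1.

1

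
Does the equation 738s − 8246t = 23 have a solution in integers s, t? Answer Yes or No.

No

gcd(738, 8246): 8246 = 11·738 + 128; 738 = 5·128 + 98; 128 = 1·98 + 30; 98 = 3·30 + 8; 30 = 3·8 + 6; 8 = 1·6 + 2; 6 = 3·2 + 0 → 2
2 does not divide 23, so a solution does not exist.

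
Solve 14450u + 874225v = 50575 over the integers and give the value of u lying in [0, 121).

64

Reduce mod 874225: 14450u ≡ 50575 (mod 874225). With g = gcd(14450, 874225) = 7225 dividing 50575, divide through: 2u ≡ 7 (mod 121).
Since gcd(2, 121) = 1, u ≡ 7·(2)⁻¹ ≡ 64 (mod 121). Smallest non-negative: 64.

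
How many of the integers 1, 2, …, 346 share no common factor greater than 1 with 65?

Prime factors of 65: 5, 13. Count integers ≤ 346 divisible by none of them.
By inclusion–exclusion: 346 − ⌊346/5⌋ − ⌊346/13⌋ + ⌊346/65⌋ = 256.

256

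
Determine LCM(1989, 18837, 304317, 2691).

1989 = 3² · 13 · 17; 18837 = 3² · 7 · 13 · 23; 304317 = 3⁴ · 13 · 17²; 2691 = 3² · 13 · 23
lcm takes max exponent of each prime: 3⁴ · 7 · 13 · 17² · 23 = 48995037

48995037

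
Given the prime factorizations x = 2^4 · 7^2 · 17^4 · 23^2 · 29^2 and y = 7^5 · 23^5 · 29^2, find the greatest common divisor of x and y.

min exponent per shared prime: 7^2 · 23^2 · 29^2 = 21799561

21799561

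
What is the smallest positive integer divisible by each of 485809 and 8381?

gcd first: 485809 = 57·8381 + 8092; 8381 = 1·8092 + 289; 8092 = 28·289 + 0 → gcd = 289
lcm = 485809·8381/gcd = 4071565229/289 = 14088461

14088461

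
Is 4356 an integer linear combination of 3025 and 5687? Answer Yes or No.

gcd(3025, 5687): 5687 = 1·3025 + 2662; 3025 = 1·2662 + 363; 2662 = 7·363 + 121; 363 = 3·121 + 0 → 121
121 divides 4356, so a solution exists.

Yes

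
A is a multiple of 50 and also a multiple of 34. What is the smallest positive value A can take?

gcd first: 50 = 1·34 + 16; 34 = 2·16 + 2; 16 = 8·2 + 0 → gcd = 2
lcm = 50·34/gcd = 1700/2 = 850

850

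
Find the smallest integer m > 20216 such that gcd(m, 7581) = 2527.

25270

Multiples of 2527 above 20216: 2527·9, 2527·10, … . Need the cofactor coprime to 7581/2527 = 3.
Checking s = 9, 10, … the first with gcd(s, 3) = 1 is s = 10, giving 25270.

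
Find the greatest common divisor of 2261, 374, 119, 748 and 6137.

2261 = 7 · 17 · 19; 374 = 2 · 11 · 17; 119 = 7 · 17; 748 = 2² · 11 · 17; 6137 = 17 · 19²
gcd takes min exponent of each prime: 17 = 17

17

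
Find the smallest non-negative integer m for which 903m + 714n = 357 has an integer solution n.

17

Reduce mod 714: 903m ≡ 357 (mod 714). With g = gcd(903, 714) = 21 dividing 357, divide through: 43m ≡ 17 (mod 34).
Since gcd(43, 34) = 1, m ≡ 17·(43)⁻¹ ≡ 17 (mod 34). Smallest non-negative: 17.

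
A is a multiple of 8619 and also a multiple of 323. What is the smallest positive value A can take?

gcd first: 8619 = 26·323 + 221; 323 = 1·221 + 102; 221 = 2·102 + 17; 102 = 6·17 + 0 → gcd = 17
lcm = 8619·323/gcd = 2783937/17 = 163761

163761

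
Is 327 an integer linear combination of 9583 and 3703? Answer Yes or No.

No

gcd(9583, 3703): 9583 = 2·3703 + 2177; 3703 = 1·2177 + 1526; 2177 = 1·1526 + 651; 1526 = 2·651 + 224; 651 = 2·224 + 203; 224 = 1·203 + 21; 203 = 9·21 + 14; 21 = 1·14 + 7; 14 = 2·7 + 0 → 7
7 does not divide 327, so a solution does not exist.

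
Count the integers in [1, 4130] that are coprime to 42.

1180

Prime factors of 42: 2, 3, 7. Count integers ≤ 4130 divisible by none of them.
By inclusion–exclusion: 4130 − ⌊4130/2⌋ − ⌊4130/3⌋ − ⌊4130/7⌋ + ⌊4130/6⌋ + ⌊4130/14⌋ + ⌊4130/21⌋ − ⌊4130/42⌋ = 1180.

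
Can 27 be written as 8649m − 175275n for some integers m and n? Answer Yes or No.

gcd(8649, 175275): 175275 = 20·8649 + 2295; 8649 = 3·2295 + 1764; 2295 = 1·1764 + 531; 1764 = 3·531 + 171; 531 = 3·171 + 18; 171 = 9·18 + 9; 18 = 2·9 + 0 → 9
9 divides 27, so a solution exists.

Yes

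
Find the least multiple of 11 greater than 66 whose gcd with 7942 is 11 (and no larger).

gcd(a, 7942) = 11 forces 11 | a; write a = 11s. Then gcd(11s, 11·722) = 11·gcd(s, 722), so need gcd(s, 722) = 1.
11s > 66 gives s ≥ 7. The least s ≥ 7 coprime to 722 is 7, so a = 11·7 = 77.

77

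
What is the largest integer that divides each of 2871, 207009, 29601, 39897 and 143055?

99

2871 = 3² · 11 · 29; 207009 = 3³ · 11 · 17 · 41; 29601 = 3² · 11 · 13 · 23; 39897 = 3² · 11 · 13 · 31; 143055 = 3² · 5 · 11 · 17²
gcd takes min exponent of each prime: 3² · 11 = 99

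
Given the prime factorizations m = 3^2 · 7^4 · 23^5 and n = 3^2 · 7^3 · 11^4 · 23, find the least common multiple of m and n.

max exponent per prime: 3^2 · 7^4 · 11^4 · 23^5 = 2036313264321567

2036313264321567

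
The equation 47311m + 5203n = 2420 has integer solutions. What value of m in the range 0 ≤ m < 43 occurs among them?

Euclid: 47311 = 9·5203 + 484; 5203 = 10·484 + 363; 484 = 1·363 + 121; 363 = 3·121 + 0 → gcd = 121; 2420 = 121·20.
Back-substitution yields 47311·(11) + 5203·(-100) = 121, so one solution is m = 11·20 = 220, n = -100·20 = -2000.
Solutions in m differ by 5203/121 = 43; the one in [0, 43) is 220 mod 43 = 5.

5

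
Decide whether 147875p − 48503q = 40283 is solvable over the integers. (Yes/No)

gcd(147875, 48503): 147875 = 3·48503 + 2366; 48503 = 20·2366 + 1183; 2366 = 2·1183 + 0 → 1183
1183 does not divide 40283, so a solution does not exist.

No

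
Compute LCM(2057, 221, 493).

775489

lcm(2057, 221) = 2057·221/gcd = 454597/17 = 26741
lcm(26741, 493) = 26741·493/gcd = 13183313/17 = 775489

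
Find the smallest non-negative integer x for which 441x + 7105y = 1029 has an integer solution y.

Reduce mod 7105: 441x ≡ 1029 (mod 7105). With g = gcd(441, 7105) = 49 dividing 1029, divide through: 9x ≡ 21 (mod 145).
Since gcd(9, 145) = 1, x ≡ 21·(9)⁻¹ ≡ 99 (mod 145). Smallest non-negative: 99.

99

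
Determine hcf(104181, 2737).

7

Euclid: 104181 = 38·2737 + 175; 2737 = 15·175 + 112; 175 = 1·112 + 63; 112 = 1·63 + 49; 63 = 1·49 + 14; 49 = 3·14 + 7; 14 = 2·7 + 0. Last nonzero remainder: 7.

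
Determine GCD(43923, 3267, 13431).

gcd(43923, 3267): 43923 = 13·3267 + 1452; 3267 = 2·1452 + 363; 1452 = 4·363 + 0 → 363
gcd(363, 13431): 13431 = 37·363 + 0 → 363

363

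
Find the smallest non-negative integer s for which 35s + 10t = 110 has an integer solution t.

0

Reduce mod 10: 35s ≡ 110 (mod 10). With g = gcd(35, 10) = 5 dividing 110, divide through: 7s ≡ 22 (mod 2).
Since gcd(7, 2) = 1, s ≡ 22·(7)⁻¹ ≡ 0 (mod 2). Smallest non-negative: 0.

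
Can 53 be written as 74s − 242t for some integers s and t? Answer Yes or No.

By Bézout, 74s − 242t = 53 has integer solutions iff gcd(74, 242) | 53.
Euclid: 242 = 3·74 + 20; 74 = 3·20 + 14; 20 = 1·14 + 6; 14 = 2·6 + 2; 6 = 3·2 + 0. gcd = 2; 53 mod 2 = 1. No.

No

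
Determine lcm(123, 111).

4551

123 = 3 · 41; 111 = 3 · 37
max exponents: 3 · 37 · 41 = 4551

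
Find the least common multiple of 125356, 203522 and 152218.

1792214732

lcm(125356, 203522) = 125356·203522/gcd = 25512703832/242 = 105424396
lcm(105424396, 152218) = 105424396·152218/gcd = 16047490710328/8954 = 1792214732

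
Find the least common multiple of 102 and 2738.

gcd first: 2738 = 26·102 + 86; 102 = 1·86 + 16; 86 = 5·16 + 6; 16 = 2·6 + 4; 6 = 1·4 + 2; 4 = 2·2 + 0 → gcd = 2
lcm = 102·2738/gcd = 279276/2 = 139638

139638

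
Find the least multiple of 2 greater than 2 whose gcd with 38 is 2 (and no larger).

Multiples of 2 above 2: 2·2, 2·3, … . Need the cofactor coprime to 38/2 = 19.
Checking s = 2, 3, … the first with gcd(s, 19) = 1 is s = 2, giving 4.

4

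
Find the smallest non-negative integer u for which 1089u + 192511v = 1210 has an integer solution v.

gcd(1089, 192511) = 121 (Euclid: 192511 = 176·1089 + 847; 1089 = 1·847 + 242; 847 = 3·242 + 121; 242 = 2·121 + 0), and 121 | 1210.
Extended Euclid: 1089·(-707) + 192511·(4) = 121. Scale by 10: u₀ = -7070.
General solution u = u₀ + 1591t; reducing mod 1591 gives u = 885 (and v = -5).

885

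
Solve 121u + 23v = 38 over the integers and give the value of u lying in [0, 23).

14

gcd(121, 23) = 1 (Euclid: 121 = 5·23 + 6; 23 = 3·6 + 5; 6 = 1·5 + 1; 5 = 5·1 + 0), and 1 | 38.
Extended Euclid: 121·(4) + 23·(-21) = 1. Scale by 38: u₀ = 152.
General solution u = u₀ + 23t; reducing mod 23 gives u = 14 (and v = -72).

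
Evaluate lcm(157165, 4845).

157165 = 5 · 17 · 43²; 4845 = 3 · 5 · 17 · 19
max exponents: 3 · 5 · 17 · 19 · 43² = 8958405

8958405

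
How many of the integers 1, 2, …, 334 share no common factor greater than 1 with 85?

85 = 5·17. Inclusion–exclusion on these primes:
334 − ⌊334/5⌋ − ⌊334/17⌋ + ⌊334/85⌋ = 252

252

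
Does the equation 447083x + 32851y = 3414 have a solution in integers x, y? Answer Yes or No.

No

gcd(447083, 32851): 447083 = 13·32851 + 20020; 32851 = 1·20020 + 12831; 20020 = 1·12831 + 7189; 12831 = 1·7189 + 5642; 7189 = 1·5642 + 1547; 5642 = 3·1547 + 1001; 1547 = 1·1001 + 546; 1001 = 1·546 + 455; 546 = 1·455 + 91; 455 = 5·91 + 0 → 91
91 does not divide 3414, so a solution does not exist.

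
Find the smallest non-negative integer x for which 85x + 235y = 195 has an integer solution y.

41

Euclid: 235 = 2·85 + 65; 85 = 1·65 + 20; 65 = 3·20 + 5; 20 = 4·5 + 0 → gcd = 5; 195 = 5·39.
Back-substitution yields 85·(-11) + 235·(4) = 5, so one solution is x = -11·39 = -429, y = 4·39 = 156.
Solutions in x differ by 235/5 = 47; the one in [0, 47) is -429 mod 47 = 41.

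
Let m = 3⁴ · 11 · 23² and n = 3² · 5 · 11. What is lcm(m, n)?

max exponent per prime: 3⁴ · 5 · 11 · 23² = 2356695

2356695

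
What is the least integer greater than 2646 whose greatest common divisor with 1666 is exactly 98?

Multiples of 98 above 2646: 98·28, 98·29, … . Need the cofactor coprime to 1666/98 = 17.
Checking s = 28, 29, … the first with gcd(s, 17) = 1 is s = 28, giving 2744.

2744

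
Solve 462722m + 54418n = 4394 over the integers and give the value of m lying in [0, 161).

Reduce mod 54418: 462722m ≡ 4394 (mod 54418). With g = gcd(462722, 54418) = 338 dividing 4394, divide through: 1369m ≡ 13 (mod 161).
Since gcd(1369, 161) = 1, m ≡ 13·(1369)⁻¹ ≡ 26 (mod 161). Smallest non-negative: 26.

26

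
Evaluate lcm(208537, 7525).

208537 = 7 · 31³; 7525 = 5² · 7 · 43
max exponents: 5² · 7 · 31³ · 43 = 224177275

224177275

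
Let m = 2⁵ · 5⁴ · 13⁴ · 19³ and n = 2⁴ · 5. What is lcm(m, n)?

3917997980000

max exponent per prime: 2⁵ · 5⁴ · 13⁴ · 19³ = 3917997980000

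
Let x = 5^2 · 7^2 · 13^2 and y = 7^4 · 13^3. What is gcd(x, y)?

min exponent per shared prime: 7^2 · 13^2 = 8281

8281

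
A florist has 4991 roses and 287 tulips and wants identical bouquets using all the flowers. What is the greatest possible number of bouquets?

4991 = 7 · 23 · 31
287 = 7 · 41
Common: 7 = 7

7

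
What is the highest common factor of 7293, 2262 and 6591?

39

7293 = 3 · 11 · 13 · 17; 2262 = 2 · 3 · 13 · 29; 6591 = 3 · 13³
gcd takes min exponent of each prime: 3 · 13 = 39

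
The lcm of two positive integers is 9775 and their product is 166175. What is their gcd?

From gcd × lcm = ab: gcd = 166175 / 9775 = 17.

17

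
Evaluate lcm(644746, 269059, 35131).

644746 = 2 · 19³ · 47; 269059 = 7² · 17² · 19; 35131 = 19 · 43²
lcm takes max exponent of each prime: 2 · 7² · 17² · 19³ · 43² · 47 = 16881828747994

16881828747994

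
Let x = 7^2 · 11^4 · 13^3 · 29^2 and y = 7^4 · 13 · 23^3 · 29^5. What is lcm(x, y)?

max exponent per prime: 7^4 · 11^4 · 13^3 · 23^3 · 29^5 = 19273760371993650513991

19273760371993650513991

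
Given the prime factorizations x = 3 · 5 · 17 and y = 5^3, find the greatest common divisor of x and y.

min exponent per shared prime: 5 = 5

5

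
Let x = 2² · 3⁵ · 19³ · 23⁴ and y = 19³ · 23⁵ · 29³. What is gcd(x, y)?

min exponent per shared prime: 19³ · 23⁴ = 1919429419

1919429419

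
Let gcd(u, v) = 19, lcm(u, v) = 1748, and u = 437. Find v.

Using uv = gcd(u,v)·lcm(u,v) = 19·1748 = 33212, we get v = 33212/437 = 76.

76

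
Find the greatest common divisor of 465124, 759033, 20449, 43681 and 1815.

465124 = 2² · 11² · 31²; 759033 = 3² · 11² · 17 · 41; 20449 = 11² · 13²; 43681 = 11² · 19²; 1815 = 3 · 5 · 11²
gcd takes min exponent of each prime: 11² = 121

121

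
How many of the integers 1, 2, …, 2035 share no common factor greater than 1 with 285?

285 = 3·5·19. Inclusion–exclusion on these primes:
2035 − ⌊2035/3⌋ − ⌊2035/5⌋ − ⌊2035/19⌋ + ⌊2035/15⌋ + ⌊2035/57⌋ + ⌊2035/95⌋ − ⌊2035/285⌋ = 1027

1027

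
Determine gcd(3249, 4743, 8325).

gcd(3249, 4743): 4743 = 1·3249 + 1494; 3249 = 2·1494 + 261; 1494 = 5·261 + 189; 261 = 1·189 + 72; 189 = 2·72 + 45; 72 = 1·45 + 27; 45 = 1·27 + 18; 27 = 1·18 + 9; 18 = 2·9 + 0 → 9
gcd(9, 8325): 8325 = 925·9 + 0 → 9

9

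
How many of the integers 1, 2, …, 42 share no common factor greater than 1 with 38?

20

Prime factors of 38: 2, 19. Count integers ≤ 42 divisible by none of them.
By inclusion–exclusion: 42 − ⌊42/2⌋ − ⌊42/19⌋ + ⌊42/38⌋ = 20.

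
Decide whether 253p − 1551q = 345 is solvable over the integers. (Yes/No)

By Bézout, 253p − 1551q = 345 has integer solutions iff gcd(253, 1551) | 345.
Euclid: 1551 = 6·253 + 33; 253 = 7·33 + 22; 33 = 1·22 + 11; 22 = 2·11 + 0. gcd = 11; 345 mod 11 = 4. No.

No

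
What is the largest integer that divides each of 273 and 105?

273 = 3 · 7 · 13
105 = 3 · 5 · 7
Common: 3 · 7 = 21

21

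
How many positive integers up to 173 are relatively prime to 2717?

2717 = 11·13·19. Inclusion–exclusion on these primes:
173 − ⌊173/11⌋ − ⌊173/13⌋ − ⌊173/19⌋ + ⌊173/143⌋ + ⌊173/209⌋ + ⌊173/247⌋ − ⌊173/2717⌋ = 137

137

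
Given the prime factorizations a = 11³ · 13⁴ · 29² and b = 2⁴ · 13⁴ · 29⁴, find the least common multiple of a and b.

430193098642736

max exponent per prime: 2⁴ · 11³ · 13⁴ · 29⁴ = 430193098642736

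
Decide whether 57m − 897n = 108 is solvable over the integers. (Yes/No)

gcd(57, 897): 897 = 15·57 + 42; 57 = 1·42 + 15; 42 = 2·15 + 12; 15 = 1·12 + 3; 12 = 4·3 + 0 → 3
3 divides 108, so a solution exists.

Yes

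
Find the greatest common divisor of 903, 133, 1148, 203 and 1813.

903 = 3 · 7 · 43; 133 = 7 · 19; 1148 = 2² · 7 · 41; 203 = 7 · 29; 1813 = 7² · 37
gcd takes min exponent of each prime: 7 = 7

7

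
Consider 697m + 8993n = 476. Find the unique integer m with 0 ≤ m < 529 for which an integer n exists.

Euclid: 8993 = 12·697 + 629; 697 = 1·629 + 68; 629 = 9·68 + 17; 68 = 4·17 + 0 → gcd = 17; 476 = 17·28.
Back-substitution yields 697·(-129) + 8993·(10) = 17, so one solution is m = -129·28 = -3612, n = 10·28 = 280.
Solutions in m differ by 8993/17 = 529; the one in [0, 529) is -3612 mod 529 = 91.

91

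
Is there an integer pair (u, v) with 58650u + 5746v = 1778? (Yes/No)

gcd(58650, 5746): 58650 = 10·5746 + 1190; 5746 = 4·1190 + 986; 1190 = 1·986 + 204; 986 = 4·204 + 170; 204 = 1·170 + 34; 170 = 5·34 + 0 → 34
34 does not divide 1778, so a solution does not exist.

No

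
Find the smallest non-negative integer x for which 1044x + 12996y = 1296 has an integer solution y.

gcd(1044, 12996) = 36 (Euclid: 12996 = 12·1044 + 468; 1044 = 2·468 + 108; 468 = 4·108 + 36; 108 = 3·36 + 0), and 36 | 1296.
Extended Euclid: 1044·(-112) + 12996·(9) = 36. Scale by 36: x₀ = -4032.
General solution x = x₀ + 361t; reducing mod 361 gives x = 300 (and y = -24).

300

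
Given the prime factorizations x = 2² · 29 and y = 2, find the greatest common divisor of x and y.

min exponent per shared prime: 2 = 2

2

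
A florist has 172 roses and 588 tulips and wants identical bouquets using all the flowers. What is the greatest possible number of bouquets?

Euclid: 588 = 3·172 + 72; 172 = 2·72 + 28; 72 = 2·28 + 16; 28 = 1·16 + 12; 16 = 1·12 + 4; 12 = 3·4 + 0. Last nonzero remainder: 4.

4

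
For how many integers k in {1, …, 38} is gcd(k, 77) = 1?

30

77 = 7·11. Inclusion–exclusion on these primes:
38 − ⌊38/7⌋ − ⌊38/11⌋ + ⌊38/77⌋ = 30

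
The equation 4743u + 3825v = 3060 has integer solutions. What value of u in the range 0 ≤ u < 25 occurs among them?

gcd(4743, 3825) = 153 (Euclid: 4743 = 1·3825 + 918; 3825 = 4·918 + 153; 918 = 6·153 + 0), and 153 | 3060.
Extended Euclid: 4743·(-4) + 3825·(5) = 153. Scale by 20: u₀ = -80.
General solution u = u₀ + 25t; reducing mod 25 gives u = 20 (and v = -24).

20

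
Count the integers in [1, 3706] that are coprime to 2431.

2431 = 11·13·17. Inclusion–exclusion on these primes:
3706 − ⌊3706/11⌋ − ⌊3706/13⌋ − ⌊3706/17⌋ + ⌊3706/143⌋ + ⌊3706/187⌋ + ⌊3706/221⌋ − ⌊3706/2431⌋ = 2926

2926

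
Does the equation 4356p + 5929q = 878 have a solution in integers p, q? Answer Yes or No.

No

By Bézout, 4356p + 5929q = 878 has integer solutions iff gcd(4356, 5929) | 878.
Euclid: 5929 = 1·4356 + 1573; 4356 = 2·1573 + 1210; 1573 = 1·1210 + 363; 1210 = 3·363 + 121; 363 = 3·121 + 0. gcd = 121; 878 mod 121 = 31. No.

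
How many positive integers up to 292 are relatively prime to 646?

129

Prime factors of 646: 2, 17, 19. Count integers ≤ 292 divisible by none of them.
By inclusion–exclusion: 292 − ⌊292/2⌋ − ⌊292/17⌋ − ⌊292/19⌋ + ⌊292/34⌋ + ⌊292/38⌋ + ⌊292/323⌋ − ⌊292/646⌋ = 129.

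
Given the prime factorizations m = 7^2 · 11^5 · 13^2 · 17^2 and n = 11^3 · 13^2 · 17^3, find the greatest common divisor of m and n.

65007371

min exponent per shared prime: 11^3 · 13^2 · 17^2 = 65007371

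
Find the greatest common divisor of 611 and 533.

13

Euclid: 611 = 1·533 + 78; 533 = 6·78 + 65; 78 = 1·65 + 13; 65 = 5·13 + 0. Last nonzero remainder: 13.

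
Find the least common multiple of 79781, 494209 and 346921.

79781 = 13 · 17 · 19²; 494209 = 19² · 37²; 346921 = 19² · 31²
lcm takes max exponent of each prime: 13 · 17 · 19² · 31² · 37² = 104960601629

104960601629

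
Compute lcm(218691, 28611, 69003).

218691 = 3² · 11 · 47²; 28611 = 3² · 11 · 17²; 69003 = 3² · 11 · 17 · 41
lcm takes max exponent of each prime: 3² · 11 · 17² · 41 · 47² = 2591269659

2591269659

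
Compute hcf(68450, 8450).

50

68450 = 2 · 5² · 37²
8450 = 2 · 5² · 13²
Common: 2 · 5² = 50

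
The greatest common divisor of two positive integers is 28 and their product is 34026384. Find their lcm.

1215228

For any two positive integers, gcd × lcm equals their product. Hence lcm = 34026384 / 28 = 1215228.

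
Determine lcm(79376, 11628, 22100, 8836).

lcm(79376, 11628) = 79376·11628/gcd = 922984128/4 = 230746032
lcm(230746032, 22100) = 230746032·22100/gcd = 5099487307200/68 = 74992460400
lcm(74992460400, 8836) = 74992460400·8836/gcd = 662633380094400/4 = 165658345023600

165658345023600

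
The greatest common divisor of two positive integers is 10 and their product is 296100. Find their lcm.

29610

Since gcd(a,b)·lcm(a,b) = ab, lcm = 296100/10 = 29610.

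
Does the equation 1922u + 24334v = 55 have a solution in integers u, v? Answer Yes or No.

gcd(1922, 24334): 24334 = 12·1922 + 1270; 1922 = 1·1270 + 652; 1270 = 1·652 + 618; 652 = 1·618 + 34; 618 = 18·34 + 6; 34 = 5·6 + 4; 6 = 1·4 + 2; 4 = 2·2 + 0 → 2
2 does not divide 55, so a solution does not exist.

No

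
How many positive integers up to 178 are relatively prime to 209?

153

209 = 11·19. Inclusion–exclusion on these primes:
178 − ⌊178/11⌋ − ⌊178/19⌋ + ⌊178/209⌋ = 153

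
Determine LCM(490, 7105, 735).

42630

lcm(490, 7105) = 490·7105/gcd = 3481450/245 = 14210
lcm(14210, 735) = 14210·735/gcd = 10444350/245 = 42630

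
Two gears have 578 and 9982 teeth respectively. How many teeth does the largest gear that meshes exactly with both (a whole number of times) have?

2

Euclid: 9982 = 17·578 + 156; 578 = 3·156 + 110; 156 = 1·110 + 46; 110 = 2·46 + 18; 46 = 2·18 + 10; 18 = 1·10 + 8; 10 = 1·8 + 2; 8 = 4·2 + 0. Last nonzero remainder: 2.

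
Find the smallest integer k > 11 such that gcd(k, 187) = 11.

22

Multiples of 11 above 11: 11·2, 11·3, … . Need the cofactor coprime to 187/11 = 17.
Checking s = 2, 3, … the first with gcd(s, 17) = 1 is s = 2, giving 22.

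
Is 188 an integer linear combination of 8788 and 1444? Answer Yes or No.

gcd(8788, 1444): 8788 = 6·1444 + 124; 1444 = 11·124 + 80; 124 = 1·80 + 44; 80 = 1·44 + 36; 44 = 1·36 + 8; 36 = 4·8 + 4; 8 = 2·4 + 0 → 4
4 divides 188, so a solution exists.

Yes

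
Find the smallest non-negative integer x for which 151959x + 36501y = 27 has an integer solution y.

gcd(151959, 36501) = 3 (Euclid: 151959 = 4·36501 + 5955; 36501 = 6·5955 + 771; 5955 = 7·771 + 558; 771 = 1·558 + 213; 558 = 2·213 + 132; 213 = 1·132 + 81; 132 = 1·81 + 51; 81 = 1·51 + 30; 51 = 1·30 + 21; 30 = 1·21 + 9; 21 = 2·9 + 3; 9 = 3·3 + 0), and 3 | 27.
Extended Euclid: 151959·(3598) + 36501·(-14979) = 3. Scale by 9: x₀ = 32382.
General solution x = x₀ + 12167t; reducing mod 12167 gives x = 8048 (and y = -33505).

8048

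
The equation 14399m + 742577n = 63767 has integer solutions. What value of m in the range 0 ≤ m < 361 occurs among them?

56

Euclid: 742577 = 51·14399 + 8228; 14399 = 1·8228 + 6171; 8228 = 1·6171 + 2057; 6171 = 3·2057 + 0 → gcd = 2057; 63767 = 2057·31.
Back-substitution yields 14399·(-103) + 742577·(2) = 2057, so one solution is m = -103·31 = -3193, n = 2·31 = 62.
Solutions in m differ by 742577/2057 = 361; the one in [0, 361) is -3193 mod 361 = 56.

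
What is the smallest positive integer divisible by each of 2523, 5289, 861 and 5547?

1338862749

2523 = 3 · 29²; 5289 = 3 · 41 · 43; 861 = 3 · 7 · 41; 5547 = 3 · 43²
lcm takes max exponent of each prime: 3 · 7 · 29² · 41 · 43² = 1338862749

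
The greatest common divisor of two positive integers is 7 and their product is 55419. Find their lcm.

7917

For any two positive integers, gcd × lcm equals their product. Hence lcm = 55419 / 7 = 7917.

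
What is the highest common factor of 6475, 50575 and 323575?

6475 = 5² · 7 · 37; 50575 = 5² · 7 · 17²; 323575 = 5² · 7 · 43²
gcd takes min exponent of each prime: 5² · 7 = 175

175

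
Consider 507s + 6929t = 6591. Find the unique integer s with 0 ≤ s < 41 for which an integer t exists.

Reduce mod 6929: 507s ≡ 6591 (mod 6929). With g = gcd(507, 6929) = 169 dividing 6591, divide through: 3s ≡ 39 (mod 41).
Since gcd(3, 41) = 1, s ≡ 39·(3)⁻¹ ≡ 13 (mod 41). Smallest non-negative: 13.

13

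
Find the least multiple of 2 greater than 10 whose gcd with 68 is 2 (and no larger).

Multiples of 2 above 10: 2·6, 2·7, … . Need the cofactor coprime to 68/2 = 34.
Checking s = 6, 7, … the first with gcd(s, 34) = 1 is s = 7, giving 14.

14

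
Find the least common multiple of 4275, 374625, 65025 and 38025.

lcm(4275, 374625) = 4275·374625/gcd = 1601521875/225 = 7117875
lcm(7117875, 65025) = 7117875·65025/gcd = 462839821875/225 = 2057065875
lcm(2057065875, 38025) = 2057065875·38025/gcd = 78219929896875/225 = 347644132875

347644132875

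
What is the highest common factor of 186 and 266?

Euclid: 266 = 1·186 + 80; 186 = 2·80 + 26; 80 = 3·26 + 2; 26 = 13·2 + 0. Last nonzero remainder: 2.

2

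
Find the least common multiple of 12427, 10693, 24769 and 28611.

12427 = 17² · 43; 10693 = 17² · 37; 24769 = 17 · 31 · 47; 28611 = 3² · 11 · 17²
lcm takes max exponent of each prime: 3² · 11 · 17² · 31 · 37 · 43 · 47 = 66322787157

66322787157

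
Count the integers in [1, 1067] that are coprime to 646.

646 = 2·17·19. Inclusion–exclusion on these primes:
1067 − ⌊1067/2⌋ − ⌊1067/17⌋ − ⌊1067/19⌋ + ⌊1067/34⌋ + ⌊1067/38⌋ + ⌊1067/323⌋ − ⌊1067/646⌋ = 477

477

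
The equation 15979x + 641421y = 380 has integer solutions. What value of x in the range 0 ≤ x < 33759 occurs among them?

17582

gcd(15979, 641421) = 19 (Euclid: 641421 = 40·15979 + 2261; 15979 = 7·2261 + 152; 2261 = 14·152 + 133; 152 = 1·133 + 19; 133 = 7·19 + 0), and 19 | 380.
Extended Euclid: 15979·(4255) + 641421·(-106) = 19. Scale by 20: x₀ = 85100.
General solution x = x₀ + 33759t; reducing mod 33759 gives x = 17582 (and y = -438).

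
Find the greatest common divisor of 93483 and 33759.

Euclid: 93483 = 2·33759 + 25965; 33759 = 1·25965 + 7794; 25965 = 3·7794 + 2583; 7794 = 3·2583 + 45; 2583 = 57·45 + 18; 45 = 2·18 + 9; 18 = 2·9 + 0. Last nonzero remainder: 9.

9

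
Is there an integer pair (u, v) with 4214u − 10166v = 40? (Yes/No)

By Bézout, 4214u − 10166v = 40 has integer solutions iff gcd(4214, 10166) | 40.
Euclid: 10166 = 2·4214 + 1738; 4214 = 2·1738 + 738; 1738 = 2·738 + 262; 738 = 2·262 + 214; 262 = 1·214 + 48; 214 = 4·48 + 22; 48 = 2·22 + 4; 22 = 5·4 + 2; 4 = 2·2 + 0. gcd = 2; 40 mod 2 = 0. Yes.

Yes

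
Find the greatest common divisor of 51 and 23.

51 = 3 · 17
23 = 23
Common: 1 = 1

1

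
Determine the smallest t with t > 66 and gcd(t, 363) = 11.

Multiples of 11 above 66: 11·7, 11·8, … . Need the cofactor coprime to 363/11 = 33.
Checking s = 7, 8, … the first with gcd(s, 33) = 1 is s = 7, giving 77.

77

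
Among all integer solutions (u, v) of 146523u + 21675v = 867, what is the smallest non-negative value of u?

4

Euclid: 146523 = 6·21675 + 16473; 21675 = 1·16473 + 5202; 16473 = 3·5202 + 867; 5202 = 6·867 + 0 → gcd = 867; 867 = 867·1.
Back-substitution yields 146523·(4) + 21675·(-27) = 867, so one solution is u = 4·1 = 4, v = -27·1 = -27.
Solutions in u differ by 21675/867 = 25; the one in [0, 25) is 4 mod 25 = 4.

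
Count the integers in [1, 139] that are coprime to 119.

113

119 = 7·17. Inclusion–exclusion on these primes:
139 − ⌊139/7⌋ − ⌊139/17⌋ + ⌊139/119⌋ = 113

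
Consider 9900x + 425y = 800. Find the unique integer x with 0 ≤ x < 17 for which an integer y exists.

Reduce mod 425: 9900x ≡ 800 (mod 425). With g = gcd(9900, 425) = 25 dividing 800, divide through: 396x ≡ 32 (mod 17).
Since gcd(396, 17) = 1, x ≡ 32·(396)⁻¹ ≡ 3 (mod 17). Smallest non-negative: 3.

3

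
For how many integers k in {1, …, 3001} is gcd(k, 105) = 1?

1372

105 = 3·5·7. Inclusion–exclusion on these primes:
3001 − ⌊3001/3⌋ − ⌊3001/5⌋ − ⌊3001/7⌋ + ⌊3001/15⌋ + ⌊3001/21⌋ + ⌊3001/35⌋ − ⌊3001/105⌋ = 1372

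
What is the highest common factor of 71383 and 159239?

5491

Euclid: 159239 = 2·71383 + 16473; 71383 = 4·16473 + 5491; 16473 = 3·5491 + 0. Last nonzero remainder: 5491.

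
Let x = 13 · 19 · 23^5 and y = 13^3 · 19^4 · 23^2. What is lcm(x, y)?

max exponent per prime: 13^3 · 19^4 · 23^5 = 1842823071458291

1842823071458291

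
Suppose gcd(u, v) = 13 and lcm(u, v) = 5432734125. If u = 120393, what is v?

u·v = gcd·lcm = 13·5432734125 = 70625543625, so v = 70625543625/120393 = 586625.

586625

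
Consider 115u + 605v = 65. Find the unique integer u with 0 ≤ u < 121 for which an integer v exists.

90

gcd(115, 605) = 5 (Euclid: 605 = 5·115 + 30; 115 = 3·30 + 25; 30 = 1·25 + 5; 25 = 5·5 + 0), and 5 | 65.
Extended Euclid: 115·(-21) + 605·(4) = 5. Scale by 13: u₀ = -273.
General solution u = u₀ + 121t; reducing mod 121 gives u = 90 (and v = -17).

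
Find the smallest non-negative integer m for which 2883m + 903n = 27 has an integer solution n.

Euclid: 2883 = 3·903 + 174; 903 = 5·174 + 33; 174 = 5·33 + 9; 33 = 3·9 + 6; 9 = 1·6 + 3; 6 = 2·3 + 0 → gcd = 3; 27 = 3·9.
Back-substitution yields 2883·(109) + 903·(-348) = 3, so one solution is m = 109·9 = 981, n = -348·9 = -3132.
Solutions in m differ by 903/3 = 301; the one in [0, 301) is 981 mod 301 = 78.

78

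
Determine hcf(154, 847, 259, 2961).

154 = 2 · 7 · 11; 847 = 7 · 11²; 259 = 7 · 37; 2961 = 3² · 7 · 47
gcd takes min exponent of each prime: 7 = 7

7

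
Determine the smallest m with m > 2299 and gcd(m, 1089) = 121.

Multiples of 121 above 2299: 121·20, 121·21, … . Need the cofactor coprime to 1089/121 = 9.
Checking s = 20, 21, … the first with gcd(s, 9) = 1 is s = 20, giving 2420.

2420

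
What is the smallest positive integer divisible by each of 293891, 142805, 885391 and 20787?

946912393635

293891 = 13² · 37 · 47; 142805 = 5 · 13⁴; 885391 = 13⁴ · 31; 20787 = 3 · 13² · 41
lcm takes max exponent of each prime: 3 · 5 · 13⁴ · 31 · 37 · 41 · 47 = 946912393635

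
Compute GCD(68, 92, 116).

68 = 2² · 17; 92 = 2² · 23; 116 = 2² · 29
gcd takes min exponent of each prime: 2² = 4

4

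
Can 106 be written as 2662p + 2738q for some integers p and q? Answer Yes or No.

Yes

By Bézout, 2662p + 2738q = 106 has integer solutions iff gcd(2662, 2738) | 106.
Euclid: 2738 = 1·2662 + 76; 2662 = 35·76 + 2; 76 = 38·2 + 0. gcd = 2; 106 mod 2 = 0. Yes.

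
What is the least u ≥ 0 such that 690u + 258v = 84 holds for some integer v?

42

Euclid: 690 = 2·258 + 174; 258 = 1·174 + 84; 174 = 2·84 + 6; 84 = 14·6 + 0 → gcd = 6; 84 = 6·14.
Back-substitution yields 690·(3) + 258·(-8) = 6, so one solution is u = 3·14 = 42, v = -8·14 = -112.
Solutions in u differ by 258/6 = 43; the one in [0, 43) is 42 mod 43 = 42.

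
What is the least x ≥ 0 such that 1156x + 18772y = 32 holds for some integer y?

Reduce mod 18772: 1156x ≡ 32 (mod 18772). With g = gcd(1156, 18772) = 4 dividing 32, divide through: 289x ≡ 8 (mod 4693).
Since gcd(289, 4693) = 1, x ≡ 8·(289)⁻¹ ≡ 4011 (mod 4693). Smallest non-negative: 4011.

4011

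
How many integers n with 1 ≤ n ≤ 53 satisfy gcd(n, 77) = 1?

42

77 = 7·11. Inclusion–exclusion on these primes:
53 − ⌊53/7⌋ − ⌊53/11⌋ + ⌊53/77⌋ = 42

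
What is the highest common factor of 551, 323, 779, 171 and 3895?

19

gcd(551, 323): 551 = 1·323 + 228; 323 = 1·228 + 95; 228 = 2·95 + 38; 95 = 2·38 + 19; 38 = 2·19 + 0 → 19
gcd(19, 779): 779 = 41·19 + 0 → 19
gcd(19, 171): 171 = 9·19 + 0 → 19
gcd(19, 3895): 3895 = 205·19 + 0 → 19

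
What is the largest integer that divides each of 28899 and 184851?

171

28899 = 3² · 13² · 19
184851 = 3² · 19 · 23 · 47
Common: 3² · 19 = 171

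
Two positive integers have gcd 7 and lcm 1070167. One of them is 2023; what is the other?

Using uv = gcd(u,v)·lcm(u,v) = 7·1070167 = 7491169, we get v = 7491169/2023 = 3703.

3703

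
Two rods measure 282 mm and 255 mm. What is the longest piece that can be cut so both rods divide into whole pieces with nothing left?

3

Euclid: 282 = 1·255 + 27; 255 = 9·27 + 12; 27 = 2·12 + 3; 12 = 4·3 + 0. Last nonzero remainder: 3.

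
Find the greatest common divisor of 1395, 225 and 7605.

gcd(1395, 225): 1395 = 6·225 + 45; 225 = 5·45 + 0 → 45
gcd(45, 7605): 7605 = 169·45 + 0 → 45

45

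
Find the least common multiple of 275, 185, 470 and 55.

956450

lcm(275, 185) = 275·185/gcd = 50875/5 = 10175
lcm(10175, 470) = 10175·470/gcd = 4782250/5 = 956450
lcm(956450, 55) = 956450·55/gcd = 52604750/55 = 956450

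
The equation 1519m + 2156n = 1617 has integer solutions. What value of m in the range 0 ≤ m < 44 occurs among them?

11

Reduce mod 2156: 1519m ≡ 1617 (mod 2156). With g = gcd(1519, 2156) = 49 dividing 1617, divide through: 31m ≡ 33 (mod 44).
Since gcd(31, 44) = 1, m ≡ 33·(31)⁻¹ ≡ 11 (mod 44). Smallest non-negative: 11.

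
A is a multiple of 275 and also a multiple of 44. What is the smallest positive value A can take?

gcd first: 275 = 6·44 + 11; 44 = 4·11 + 0 → gcd = 11
lcm = 275·44/gcd = 12100/11 = 1100

1100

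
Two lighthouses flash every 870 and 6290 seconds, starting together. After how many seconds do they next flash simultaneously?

547230

870 = 2 · 3 · 5 · 29; 6290 = 2 · 5 · 17 · 37
max exponents: 2 · 3 · 5 · 17 · 29 · 37 = 547230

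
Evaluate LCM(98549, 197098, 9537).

lcm(98549, 197098) = 98549·197098/gcd = 19423810802/98549 = 197098
lcm(197098, 9537) = 197098·9537/gcd = 1879723626/3179 = 591294

591294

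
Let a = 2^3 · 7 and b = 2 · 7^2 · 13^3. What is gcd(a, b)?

14

min exponent per shared prime: 2 · 7 = 14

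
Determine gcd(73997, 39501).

77

73997 = 7 · 11 · 31²
39501 = 3³ · 7 · 11 · 19
Common: 7 · 11 = 77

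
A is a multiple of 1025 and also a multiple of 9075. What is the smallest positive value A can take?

1025 = 5² · 41; 9075 = 3 · 5² · 11²
max exponents: 3 · 5² · 11² · 41 = 372075

372075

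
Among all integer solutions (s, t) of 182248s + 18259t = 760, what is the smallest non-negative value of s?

852

Reduce mod 18259: 182248s ≡ 760 (mod 18259). With g = gcd(182248, 18259) = 19 dividing 760, divide through: 9592s ≡ 40 (mod 961).
Since gcd(9592, 961) = 1, s ≡ 40·(9592)⁻¹ ≡ 852 (mod 961). Smallest non-negative: 852.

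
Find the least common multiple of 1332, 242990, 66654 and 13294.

173186559633780

1332 = 2² · 3² · 37; 242990 = 2 · 5 · 11 · 47²; 66654 = 2 · 3² · 7 · 23²; 13294 = 2 · 17² · 23
lcm takes max exponent of each prime: 2² · 3² · 5 · 7 · 11 · 17² · 23² · 37 · 47² = 173186559633780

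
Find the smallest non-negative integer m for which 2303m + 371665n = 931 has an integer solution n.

Reduce mod 371665: 2303m ≡ 931 (mod 371665). With g = gcd(2303, 371665) = 49 dividing 931, divide through: 47m ≡ 19 (mod 7585).
Since gcd(47, 7585) = 1, m ≡ 19·(47)⁻¹ ≡ 1937 (mod 7585). Smallest non-negative: 1937.

1937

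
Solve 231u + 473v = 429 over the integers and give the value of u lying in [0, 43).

Euclid: 473 = 2·231 + 11; 231 = 21·11 + 0 → gcd = 11; 429 = 11·39.
Back-substitution yields 231·(-2) + 473·(1) = 11, so one solution is u = -2·39 = -78, v = 1·39 = 39.
Solutions in u differ by 473/11 = 43; the one in [0, 43) is -78 mod 43 = 8.

8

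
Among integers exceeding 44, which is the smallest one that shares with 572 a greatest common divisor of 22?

66

572 = 22·26. Any a with gcd(a, 572) = 22 is a multiple of 22, say 22s, with s coprime to 26.
Need s > 44/22, so s ≥ 3. First s ≥ 3 with gcd(s, 26) = 1 is s = 3. Thus a = 22·3 = 66.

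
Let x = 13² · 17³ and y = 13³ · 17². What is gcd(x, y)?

min exponent per shared prime: 13² · 17² = 48841

48841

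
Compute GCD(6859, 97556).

1

Euclid: 97556 = 14·6859 + 1530; 6859 = 4·1530 + 739; 1530 = 2·739 + 52; 739 = 14·52 + 11; 52 = 4·11 + 8; 11 = 1·8 + 3; 8 = 2·3 + 2; 3 = 1·2 + 1; 2 = 2·1 + 0. Last nonzero remainder: 1.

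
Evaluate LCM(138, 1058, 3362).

5335494

138 = 2 · 3 · 23; 1058 = 2 · 23²; 3362 = 2 · 41²
lcm takes max exponent of each prime: 2 · 3 · 23² · 41² = 5335494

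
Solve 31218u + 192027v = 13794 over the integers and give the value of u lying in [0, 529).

Reduce mod 192027: 31218u ≡ 13794 (mod 192027). With g = gcd(31218, 192027) = 363 dividing 13794, divide through: 86u ≡ 38 (mod 529).
Since gcd(86, 529) = 1, u ≡ 38·(86)⁻¹ ≡ 308 (mod 529). Smallest non-negative: 308.

308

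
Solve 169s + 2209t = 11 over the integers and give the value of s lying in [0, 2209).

2013

Reduce mod 2209: 169s ≡ 11 (mod 2209). With g = gcd(169, 2209) = 1 dividing 11, divide through: 169s ≡ 11 (mod 2209).
Since gcd(169, 2209) = 1, s ≡ 11·(169)⁻¹ ≡ 2013 (mod 2209). Smallest non-negative: 2013.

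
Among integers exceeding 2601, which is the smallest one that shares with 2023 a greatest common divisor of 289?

2890

Multiples of 289 above 2601: 289·10, 289·11, … . Need the cofactor coprime to 2023/289 = 7.
Checking s = 10, 11, … the first with gcd(s, 7) = 1 is s = 10, giving 2890.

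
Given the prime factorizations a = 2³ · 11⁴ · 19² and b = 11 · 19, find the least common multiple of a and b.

max exponent per prime: 2³ · 11⁴ · 19² = 42283208

42283208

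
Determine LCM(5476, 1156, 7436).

2941986476

5476 = 2² · 37²; 1156 = 2² · 17²; 7436 = 2² · 11 · 13²
lcm takes max exponent of each prime: 2² · 11 · 13² · 17² · 37² = 2941986476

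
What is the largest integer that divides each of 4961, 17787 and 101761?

121

4961 = 11² · 41; 17787 = 3 · 7² · 11²; 101761 = 11² · 29²
gcd takes min exponent of each prime: 11² = 121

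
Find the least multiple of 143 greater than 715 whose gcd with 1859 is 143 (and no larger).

1859 = 143·13. Any a with gcd(a, 1859) = 143 is a multiple of 143, say 143s, with s coprime to 13.
Need s > 715/143, so s ≥ 6. First s ≥ 6 with gcd(s, 13) = 1 is s = 6. Thus a = 143·6 = 858.

858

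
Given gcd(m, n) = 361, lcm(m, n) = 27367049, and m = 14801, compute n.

667489

Using mn = gcd(m,n)·lcm(m,n) = 361·27367049 = 9879504689, we get n = 9879504689/14801 = 667489.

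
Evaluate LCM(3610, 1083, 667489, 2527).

140172690

lcm(3610, 1083) = 3610·1083/gcd = 3909630/361 = 10830
lcm(10830, 667489) = 10830·667489/gcd = 7228905870/361 = 20024670
lcm(20024670, 2527) = 20024670·2527/gcd = 50602341090/361 = 140172690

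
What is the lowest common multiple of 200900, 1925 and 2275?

28728700

200900 = 2² · 5² · 7² · 41; 1925 = 5² · 7 · 11; 2275 = 5² · 7 · 13
lcm takes max exponent of each prime: 2² · 5² · 7² · 11 · 13 · 41 = 28728700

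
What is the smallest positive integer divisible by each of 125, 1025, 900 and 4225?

31180500

125 = 5³; 1025 = 5² · 41; 900 = 2² · 3² · 5²; 4225 = 5² · 13²
lcm takes max exponent of each prime: 2² · 3² · 5³ · 13² · 41 = 31180500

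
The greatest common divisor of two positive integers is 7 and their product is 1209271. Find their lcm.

For any two positive integers, gcd × lcm equals their product. Hence lcm = 1209271 / 7 = 172753.

172753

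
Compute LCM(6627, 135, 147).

14612535

6627 = 3 · 47²; 135 = 3³ · 5; 147 = 3 · 7²
lcm takes max exponent of each prime: 3³ · 5 · 7² · 47² = 14612535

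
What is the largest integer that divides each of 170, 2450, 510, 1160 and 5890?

gcd(170, 2450): 2450 = 14·170 + 70; 170 = 2·70 + 30; 70 = 2·30 + 10; 30 = 3·10 + 0 → 10
gcd(10, 510): 510 = 51·10 + 0 → 10
gcd(10, 1160): 1160 = 116·10 + 0 → 10
gcd(10, 5890): 5890 = 589·10 + 0 → 10

10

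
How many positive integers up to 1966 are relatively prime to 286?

825

286 = 2·11·13. Inclusion–exclusion on these primes:
1966 − ⌊1966/2⌋ − ⌊1966/11⌋ − ⌊1966/13⌋ + ⌊1966/22⌋ + ⌊1966/26⌋ + ⌊1966/143⌋ − ⌊1966/286⌋ = 825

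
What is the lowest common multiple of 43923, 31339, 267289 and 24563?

43923 = 3 · 11⁴; 31339 = 7 · 11² · 37; 267289 = 11² · 47²; 24563 = 7 · 11² · 29
lcm takes max exponent of each prime: 3 · 7 · 11⁴ · 29 · 37 · 47² = 728761587477

728761587477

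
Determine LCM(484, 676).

gcd first: 676 = 1·484 + 192; 484 = 2·192 + 100; 192 = 1·100 + 92; 100 = 1·92 + 8; 92 = 11·8 + 4; 8 = 2·4 + 0 → gcd = 4
lcm = 484·676/gcd = 327184/4 = 81796

81796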